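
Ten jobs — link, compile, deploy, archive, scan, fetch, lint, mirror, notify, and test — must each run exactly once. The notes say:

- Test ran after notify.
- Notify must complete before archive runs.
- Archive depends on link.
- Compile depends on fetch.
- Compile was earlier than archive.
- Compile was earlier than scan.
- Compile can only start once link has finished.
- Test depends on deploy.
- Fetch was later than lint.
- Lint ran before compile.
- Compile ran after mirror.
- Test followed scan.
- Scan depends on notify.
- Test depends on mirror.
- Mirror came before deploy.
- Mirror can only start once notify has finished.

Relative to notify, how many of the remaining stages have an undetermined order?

Forced after notify: archive, compile, deploy, mirror, scan, and test.
That leaves fetch, link, and lint with no forced order relative to notify — 3.

3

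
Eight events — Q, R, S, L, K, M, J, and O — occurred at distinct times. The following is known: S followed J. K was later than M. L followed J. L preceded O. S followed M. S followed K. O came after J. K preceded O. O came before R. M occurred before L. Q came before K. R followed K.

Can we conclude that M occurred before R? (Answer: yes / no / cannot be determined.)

yes

Chain the constraints: M → K → R. Each link is directly stated, so M comes before R.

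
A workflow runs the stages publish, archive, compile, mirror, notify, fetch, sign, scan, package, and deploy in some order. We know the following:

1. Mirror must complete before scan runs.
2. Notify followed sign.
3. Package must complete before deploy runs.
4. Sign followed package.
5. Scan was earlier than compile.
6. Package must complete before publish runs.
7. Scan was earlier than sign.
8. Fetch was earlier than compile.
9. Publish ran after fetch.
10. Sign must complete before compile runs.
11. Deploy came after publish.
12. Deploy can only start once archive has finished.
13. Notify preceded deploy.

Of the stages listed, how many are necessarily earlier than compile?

5

Directly stated before compile: fetch, scan, and sign.
Mirror reaches compile via mirror → scan → compile.
Package reaches compile via package → sign → compile.
That's fetch, mirror, package, scan, and sign — 5 in all.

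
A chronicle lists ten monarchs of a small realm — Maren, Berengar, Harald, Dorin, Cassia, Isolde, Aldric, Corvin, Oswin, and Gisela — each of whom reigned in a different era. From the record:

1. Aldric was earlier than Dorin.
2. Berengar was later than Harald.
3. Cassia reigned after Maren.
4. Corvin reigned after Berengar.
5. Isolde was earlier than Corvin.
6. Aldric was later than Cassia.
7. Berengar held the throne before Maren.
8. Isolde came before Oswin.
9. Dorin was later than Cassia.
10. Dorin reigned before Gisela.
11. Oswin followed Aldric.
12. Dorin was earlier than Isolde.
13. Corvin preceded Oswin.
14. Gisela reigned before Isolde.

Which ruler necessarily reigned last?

Oswin

Every other ruler has a chain of constraints placing them before Oswin, so Oswin is last.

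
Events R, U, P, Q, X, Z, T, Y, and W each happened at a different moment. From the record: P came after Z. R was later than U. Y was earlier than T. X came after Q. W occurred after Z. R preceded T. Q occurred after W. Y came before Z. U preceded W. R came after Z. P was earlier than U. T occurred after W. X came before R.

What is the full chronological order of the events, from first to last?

The constraints fix every adjacent pair, so only one ordering works:
Y → Z → P → U → W → Q → X → R → T.

Y, Z, P, U, W, Q, X, R, T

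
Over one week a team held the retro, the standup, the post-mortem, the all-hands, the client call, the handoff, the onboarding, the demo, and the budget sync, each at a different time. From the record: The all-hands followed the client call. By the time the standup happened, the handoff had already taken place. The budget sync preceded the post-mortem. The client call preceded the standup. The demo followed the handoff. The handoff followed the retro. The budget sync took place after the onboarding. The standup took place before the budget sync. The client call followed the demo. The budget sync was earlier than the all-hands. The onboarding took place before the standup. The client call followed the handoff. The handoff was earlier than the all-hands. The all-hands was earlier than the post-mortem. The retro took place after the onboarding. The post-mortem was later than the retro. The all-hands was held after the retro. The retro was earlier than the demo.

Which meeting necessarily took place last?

the post-mortem

Every other meeting has a chain of constraints placing it before the post-mortem, so the post-mortem is last.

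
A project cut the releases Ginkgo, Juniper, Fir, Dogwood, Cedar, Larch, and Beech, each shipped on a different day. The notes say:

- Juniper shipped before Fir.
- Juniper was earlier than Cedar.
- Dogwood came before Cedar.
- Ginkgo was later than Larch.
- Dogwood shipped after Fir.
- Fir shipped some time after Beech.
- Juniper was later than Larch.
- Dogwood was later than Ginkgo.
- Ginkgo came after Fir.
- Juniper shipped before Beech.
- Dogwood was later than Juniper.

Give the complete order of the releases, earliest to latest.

Larch, Juniper, Beech, Fir, Ginkgo, Dogwood, Cedar

The constraints fix every adjacent pair, so only one ordering works:
Larch → Juniper → Beech → Fir → Ginkgo → Dogwood → Cedar.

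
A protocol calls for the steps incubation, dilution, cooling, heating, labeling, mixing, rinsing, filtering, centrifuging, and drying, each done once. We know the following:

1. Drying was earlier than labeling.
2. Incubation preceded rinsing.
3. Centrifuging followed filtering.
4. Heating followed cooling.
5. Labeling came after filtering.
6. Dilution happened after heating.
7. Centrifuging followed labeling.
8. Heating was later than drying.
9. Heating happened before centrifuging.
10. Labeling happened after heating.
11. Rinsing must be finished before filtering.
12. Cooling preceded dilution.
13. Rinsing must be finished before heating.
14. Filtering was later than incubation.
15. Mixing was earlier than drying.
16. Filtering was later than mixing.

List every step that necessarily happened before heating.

cooling, drying, incubation, mixing, rinsing

Directly stated before heating: cooling, drying, and rinsing.
Incubation reaches heating via incubation → rinsing → heating.
Mixing reaches heating via mixing → drying → heating.
No chain forces centrifuging (or any of the others) ahead of heating.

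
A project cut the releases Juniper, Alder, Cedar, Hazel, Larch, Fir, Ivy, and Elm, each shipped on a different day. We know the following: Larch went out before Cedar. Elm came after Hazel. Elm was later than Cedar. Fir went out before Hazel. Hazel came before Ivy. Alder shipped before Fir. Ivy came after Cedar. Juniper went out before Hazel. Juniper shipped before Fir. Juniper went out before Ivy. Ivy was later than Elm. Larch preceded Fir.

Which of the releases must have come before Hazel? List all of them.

Directly stated before Hazel: Fir and Juniper.
Alder reaches Hazel via Alder → Fir → Hazel.
Larch reaches Hazel via Larch → Fir → Hazel.
No chain forces Ivy (or any of the others) ahead of Hazel.

Alder, Fir, Juniper, Larch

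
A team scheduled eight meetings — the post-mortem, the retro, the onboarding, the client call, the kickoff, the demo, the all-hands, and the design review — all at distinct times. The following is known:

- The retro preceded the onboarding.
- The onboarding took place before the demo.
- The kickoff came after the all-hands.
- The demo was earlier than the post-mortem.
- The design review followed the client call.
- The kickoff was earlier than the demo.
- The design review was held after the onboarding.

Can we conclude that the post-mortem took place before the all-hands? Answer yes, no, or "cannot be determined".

no

Tracing the constraints gives the all-hands → the kickoff → the demo → the post-mortem, so the all-hands must come before the post-mortem.
That means the post-mortem cannot be before the all-hands.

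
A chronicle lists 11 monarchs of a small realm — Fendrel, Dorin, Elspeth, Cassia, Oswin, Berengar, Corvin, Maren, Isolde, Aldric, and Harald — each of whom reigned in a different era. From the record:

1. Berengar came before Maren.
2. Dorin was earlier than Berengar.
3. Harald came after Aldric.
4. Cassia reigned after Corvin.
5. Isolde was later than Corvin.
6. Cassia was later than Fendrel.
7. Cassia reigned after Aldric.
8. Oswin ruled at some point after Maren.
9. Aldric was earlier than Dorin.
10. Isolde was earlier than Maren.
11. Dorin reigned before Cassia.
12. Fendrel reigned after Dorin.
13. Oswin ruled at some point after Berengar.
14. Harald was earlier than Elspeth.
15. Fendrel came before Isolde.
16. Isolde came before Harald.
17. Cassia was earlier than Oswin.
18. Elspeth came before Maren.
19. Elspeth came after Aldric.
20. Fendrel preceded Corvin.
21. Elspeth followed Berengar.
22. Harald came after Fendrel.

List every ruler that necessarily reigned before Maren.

Aldric, Berengar, Corvin, Dorin, Elspeth, Fendrel, Harald, Isolde

Directly stated before Maren: Berengar, Elspeth, and Isolde.
Aldric reaches Maren via Aldric → Elspeth → Maren.
Corvin reaches Maren via Corvin → Isolde → Maren.
Dorin reaches Maren via Dorin → Berengar → Maren.
Likewise Fendrel and Harald each reach Maren by chaining the stated constraints.
No chain forces Cassia (or any of the others) ahead of Maren.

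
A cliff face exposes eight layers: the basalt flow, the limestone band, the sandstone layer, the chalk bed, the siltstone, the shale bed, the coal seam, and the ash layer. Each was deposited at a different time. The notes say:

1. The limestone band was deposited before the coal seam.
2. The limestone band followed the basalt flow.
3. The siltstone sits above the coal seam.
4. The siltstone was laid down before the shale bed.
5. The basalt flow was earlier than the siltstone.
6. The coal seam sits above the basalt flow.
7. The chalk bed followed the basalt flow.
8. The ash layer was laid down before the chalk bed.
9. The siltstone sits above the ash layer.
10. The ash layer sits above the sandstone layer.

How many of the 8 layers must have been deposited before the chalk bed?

Directly stated before the chalk bed: the ash layer and the basalt flow.
The sandstone layer reaches the chalk bed via the sandstone layer → the ash layer → the chalk bed.
No chain forces the siltstone (or any of the others) ahead of the chalk bed.
That's the ash layer, the basalt flow, and the sandstone layer — 3 in all.

3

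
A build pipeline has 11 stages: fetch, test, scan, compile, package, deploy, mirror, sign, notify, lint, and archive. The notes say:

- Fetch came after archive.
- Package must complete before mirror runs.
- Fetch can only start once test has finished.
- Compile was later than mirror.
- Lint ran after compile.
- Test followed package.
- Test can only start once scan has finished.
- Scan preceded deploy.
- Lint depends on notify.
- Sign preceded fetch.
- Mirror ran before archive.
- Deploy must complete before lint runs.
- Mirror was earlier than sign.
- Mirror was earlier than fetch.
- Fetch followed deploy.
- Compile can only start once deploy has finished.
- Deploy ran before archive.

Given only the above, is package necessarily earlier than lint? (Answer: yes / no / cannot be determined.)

Chain the constraints: package → mirror → compile → lint. Each link is directly stated, so package comes before lint.

yes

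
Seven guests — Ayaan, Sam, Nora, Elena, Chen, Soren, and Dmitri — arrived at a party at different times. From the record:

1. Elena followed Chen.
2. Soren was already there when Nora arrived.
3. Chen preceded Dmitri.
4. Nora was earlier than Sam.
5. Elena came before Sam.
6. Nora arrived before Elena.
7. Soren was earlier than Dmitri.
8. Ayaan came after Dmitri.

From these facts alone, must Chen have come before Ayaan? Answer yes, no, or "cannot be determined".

Chain the constraints: Chen → Dmitri → Ayaan. Each link is directly stated, so Chen comes before Ayaan.

yes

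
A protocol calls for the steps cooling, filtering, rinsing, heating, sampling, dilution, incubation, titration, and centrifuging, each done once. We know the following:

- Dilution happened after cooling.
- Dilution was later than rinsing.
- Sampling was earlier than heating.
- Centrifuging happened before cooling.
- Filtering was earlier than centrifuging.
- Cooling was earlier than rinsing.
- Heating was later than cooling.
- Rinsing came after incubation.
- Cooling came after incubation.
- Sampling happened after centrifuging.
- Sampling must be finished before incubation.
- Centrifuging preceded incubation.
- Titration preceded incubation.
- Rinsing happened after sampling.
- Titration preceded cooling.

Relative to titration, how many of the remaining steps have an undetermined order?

3

Forced after titration: cooling, dilution, heating, incubation, and rinsing.
That leaves centrifuging, filtering, and sampling with no forced order relative to titration — 3.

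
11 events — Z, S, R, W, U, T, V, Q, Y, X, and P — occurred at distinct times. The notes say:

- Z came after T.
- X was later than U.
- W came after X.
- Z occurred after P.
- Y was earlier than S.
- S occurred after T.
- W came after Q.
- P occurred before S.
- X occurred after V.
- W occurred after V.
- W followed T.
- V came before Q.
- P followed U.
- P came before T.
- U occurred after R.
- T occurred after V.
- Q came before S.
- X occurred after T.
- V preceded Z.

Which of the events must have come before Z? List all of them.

Directly stated before Z: P, T, and V.
R reaches Z via R → U → P → Z.
U reaches Z via U → P → Z.
No chain forces W (or any of the others) ahead of Z.

P, R, T, U, V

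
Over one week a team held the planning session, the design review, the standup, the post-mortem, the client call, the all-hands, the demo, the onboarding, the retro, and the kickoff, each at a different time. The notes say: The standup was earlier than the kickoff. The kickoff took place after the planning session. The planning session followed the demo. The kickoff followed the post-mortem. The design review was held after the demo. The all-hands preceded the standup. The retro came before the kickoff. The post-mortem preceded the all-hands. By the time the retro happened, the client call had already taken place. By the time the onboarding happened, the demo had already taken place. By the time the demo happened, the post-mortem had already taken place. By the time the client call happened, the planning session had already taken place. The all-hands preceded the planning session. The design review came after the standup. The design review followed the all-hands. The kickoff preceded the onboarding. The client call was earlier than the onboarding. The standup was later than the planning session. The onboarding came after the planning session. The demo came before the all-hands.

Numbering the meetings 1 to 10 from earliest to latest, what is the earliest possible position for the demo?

The post-mortem must come before the demo — 1 forced predecessor.
Nothing else is forced ahead of the demo, so its earliest slot is position 1 + 1 = 2.

2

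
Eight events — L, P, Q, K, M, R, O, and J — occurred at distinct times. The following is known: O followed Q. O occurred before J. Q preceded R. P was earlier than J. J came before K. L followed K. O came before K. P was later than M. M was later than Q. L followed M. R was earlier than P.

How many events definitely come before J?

5

Directly stated before J: O and P.
M reaches J via M → P → J.
Q reaches J via Q → O → J.
R reaches J via R → P → J.
No chain forces L (or any of the others) ahead of J.
That's M, O, P, Q, and R — 5 in all.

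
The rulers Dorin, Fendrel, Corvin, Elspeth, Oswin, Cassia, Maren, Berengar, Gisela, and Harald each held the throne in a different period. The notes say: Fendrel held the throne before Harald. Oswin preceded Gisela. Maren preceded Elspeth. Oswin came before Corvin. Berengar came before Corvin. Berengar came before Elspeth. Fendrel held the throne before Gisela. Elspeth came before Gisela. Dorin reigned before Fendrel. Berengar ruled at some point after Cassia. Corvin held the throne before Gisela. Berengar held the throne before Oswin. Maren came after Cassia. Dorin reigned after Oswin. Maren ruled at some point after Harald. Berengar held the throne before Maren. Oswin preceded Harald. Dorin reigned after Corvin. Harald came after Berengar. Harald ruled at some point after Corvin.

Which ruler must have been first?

Cassia has a chain of constraints placing them before every other ruler, so Cassia must be first.

Cassia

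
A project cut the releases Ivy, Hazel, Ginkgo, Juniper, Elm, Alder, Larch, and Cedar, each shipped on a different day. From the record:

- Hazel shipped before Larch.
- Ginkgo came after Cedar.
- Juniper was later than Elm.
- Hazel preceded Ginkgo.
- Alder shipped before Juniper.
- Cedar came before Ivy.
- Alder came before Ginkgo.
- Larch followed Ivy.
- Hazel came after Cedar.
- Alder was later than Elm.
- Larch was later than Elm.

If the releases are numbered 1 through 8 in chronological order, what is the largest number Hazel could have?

6

Hazel must come before Ginkgo and Larch — 2 releases forced after it.
Everything else can be placed before Hazel in some valid order, so Hazel can sit as late as position 8 − 2 = 6.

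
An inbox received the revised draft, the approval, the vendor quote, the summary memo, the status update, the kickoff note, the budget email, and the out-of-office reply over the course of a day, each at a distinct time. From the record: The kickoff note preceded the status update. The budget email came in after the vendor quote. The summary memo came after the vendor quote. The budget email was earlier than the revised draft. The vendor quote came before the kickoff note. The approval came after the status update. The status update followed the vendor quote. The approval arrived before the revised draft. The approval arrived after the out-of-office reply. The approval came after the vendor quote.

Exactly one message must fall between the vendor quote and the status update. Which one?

the kickoff note

Tracing the constraints gives the vendor quote → the kickoff note → the status update, so the kickoff note sits after the vendor quote and before the status update.
No other message is forced both after the vendor quote and before the status update.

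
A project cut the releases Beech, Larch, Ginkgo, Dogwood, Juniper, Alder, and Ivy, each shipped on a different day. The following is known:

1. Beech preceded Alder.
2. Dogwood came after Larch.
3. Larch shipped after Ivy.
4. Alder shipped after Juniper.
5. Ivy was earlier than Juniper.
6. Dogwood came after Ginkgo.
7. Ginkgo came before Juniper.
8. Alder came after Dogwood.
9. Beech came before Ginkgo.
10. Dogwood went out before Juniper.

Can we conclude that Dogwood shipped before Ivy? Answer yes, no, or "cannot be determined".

Tracing the constraints gives Ivy → Larch → Dogwood, so Ivy must come before Dogwood.
That means Dogwood cannot be before Ivy.

no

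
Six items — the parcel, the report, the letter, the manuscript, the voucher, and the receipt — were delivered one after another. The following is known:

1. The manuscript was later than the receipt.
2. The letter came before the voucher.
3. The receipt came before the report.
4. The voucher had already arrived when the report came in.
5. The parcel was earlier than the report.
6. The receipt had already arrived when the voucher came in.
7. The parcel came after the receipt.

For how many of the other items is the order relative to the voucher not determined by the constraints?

Forced before the voucher: the letter and the receipt; forced after the voucher: the report.
That leaves the manuscript and the parcel with no forced order relative to the voucher — 2.

2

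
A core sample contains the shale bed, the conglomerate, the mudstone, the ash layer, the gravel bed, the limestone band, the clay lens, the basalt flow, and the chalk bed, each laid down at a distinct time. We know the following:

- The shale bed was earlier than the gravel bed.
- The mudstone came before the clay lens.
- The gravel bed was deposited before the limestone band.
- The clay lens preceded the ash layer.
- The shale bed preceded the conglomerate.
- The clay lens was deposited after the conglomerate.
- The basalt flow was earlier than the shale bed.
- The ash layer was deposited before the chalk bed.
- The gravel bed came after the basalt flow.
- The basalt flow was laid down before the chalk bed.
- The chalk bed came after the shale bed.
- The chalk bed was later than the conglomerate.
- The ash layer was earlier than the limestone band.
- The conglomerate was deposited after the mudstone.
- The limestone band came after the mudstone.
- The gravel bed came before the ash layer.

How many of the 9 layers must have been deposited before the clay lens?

Directly stated before the clay lens: the conglomerate and the mudstone.
The basalt flow reaches the clay lens via the basalt flow → the shale bed → the conglomerate → the clay lens.
The shale bed reaches the clay lens via the shale bed → the conglomerate → the clay lens.
No chain forces the chalk bed (or any of the others) ahead of the clay lens.
That's the basalt flow, the conglomerate, the mudstone, and the shale bed — 4 in all.

4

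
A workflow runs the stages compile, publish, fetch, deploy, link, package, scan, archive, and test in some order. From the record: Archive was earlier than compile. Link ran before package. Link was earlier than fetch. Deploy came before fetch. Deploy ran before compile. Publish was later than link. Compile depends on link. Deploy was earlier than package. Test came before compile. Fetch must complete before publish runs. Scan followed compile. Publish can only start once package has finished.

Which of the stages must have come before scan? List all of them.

archive, compile, deploy, link, test

Directly stated before scan: compile.
Archive reaches scan via archive → compile → scan.
Deploy reaches scan via deploy → compile → scan.
Link reaches scan via link → compile → scan.
Likewise test reaches scan by chaining the stated constraints.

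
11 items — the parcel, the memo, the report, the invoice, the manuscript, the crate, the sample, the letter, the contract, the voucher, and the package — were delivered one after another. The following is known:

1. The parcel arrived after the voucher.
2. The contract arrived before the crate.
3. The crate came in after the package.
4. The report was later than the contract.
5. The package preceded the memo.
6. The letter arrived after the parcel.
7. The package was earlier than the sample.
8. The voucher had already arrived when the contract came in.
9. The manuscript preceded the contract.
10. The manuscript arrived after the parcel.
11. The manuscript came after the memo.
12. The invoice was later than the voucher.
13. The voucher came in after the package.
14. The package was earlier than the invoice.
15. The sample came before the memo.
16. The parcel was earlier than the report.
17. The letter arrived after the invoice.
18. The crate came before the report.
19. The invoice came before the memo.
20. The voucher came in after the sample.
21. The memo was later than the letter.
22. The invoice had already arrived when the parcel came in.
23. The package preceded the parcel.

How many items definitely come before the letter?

5

Directly stated before the letter: the invoice and the parcel.
The package reaches the letter via the package → the parcel → the letter.
The sample reaches the letter via the sample → the voucher → the invoice → the letter.
The voucher reaches the letter via the voucher → the invoice → the letter.
No chain forces the crate (or any of the others) ahead of the letter.
That's the invoice, the package, the parcel, the sample, and the voucher — 5 in all.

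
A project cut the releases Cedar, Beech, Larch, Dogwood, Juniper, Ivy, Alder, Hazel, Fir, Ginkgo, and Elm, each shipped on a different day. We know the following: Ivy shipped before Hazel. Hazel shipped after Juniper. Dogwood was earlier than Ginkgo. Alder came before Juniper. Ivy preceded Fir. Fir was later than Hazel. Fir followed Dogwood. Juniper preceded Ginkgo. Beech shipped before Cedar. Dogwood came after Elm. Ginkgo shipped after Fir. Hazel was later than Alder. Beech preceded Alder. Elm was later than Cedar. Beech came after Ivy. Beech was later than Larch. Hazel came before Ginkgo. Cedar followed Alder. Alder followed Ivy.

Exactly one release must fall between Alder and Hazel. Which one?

Juniper

Tracing the constraints gives Alder → Juniper → Hazel, so Juniper sits after Alder and before Hazel.
No other release is forced both after Alder and before Hazel.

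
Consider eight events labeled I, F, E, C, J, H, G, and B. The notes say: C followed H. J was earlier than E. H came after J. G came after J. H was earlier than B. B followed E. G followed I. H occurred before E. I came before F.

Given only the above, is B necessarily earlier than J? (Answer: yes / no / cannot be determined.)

no

Tracing the constraints gives J → E → B, so J must come before B.
That means B cannot be before J.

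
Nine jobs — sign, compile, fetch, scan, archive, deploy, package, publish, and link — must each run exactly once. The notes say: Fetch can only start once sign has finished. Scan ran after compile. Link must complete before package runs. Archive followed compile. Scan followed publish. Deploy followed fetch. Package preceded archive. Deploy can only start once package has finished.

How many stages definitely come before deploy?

Directly stated before deploy: fetch and package.
Link reaches deploy via link → package → deploy.
Sign reaches deploy via sign → fetch → deploy.
No chain forces publish (or any of the others) ahead of deploy.
That's fetch, link, package, and sign — 4 in all.

4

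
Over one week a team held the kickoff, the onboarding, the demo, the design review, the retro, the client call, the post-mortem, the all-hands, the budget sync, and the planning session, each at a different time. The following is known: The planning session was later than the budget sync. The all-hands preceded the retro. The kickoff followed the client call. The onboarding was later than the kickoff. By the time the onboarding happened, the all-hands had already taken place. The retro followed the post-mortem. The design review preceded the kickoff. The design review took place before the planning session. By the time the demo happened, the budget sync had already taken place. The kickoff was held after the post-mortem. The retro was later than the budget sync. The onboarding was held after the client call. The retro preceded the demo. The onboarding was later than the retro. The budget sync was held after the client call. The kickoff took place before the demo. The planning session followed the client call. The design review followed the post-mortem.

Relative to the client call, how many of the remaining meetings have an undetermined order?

3

Forced after the client call: the budget sync, the demo, the kickoff, the onboarding, the planning session, and the retro.
That leaves the all-hands, the design review, and the post-mortem with no forced order relative to the client call — 3.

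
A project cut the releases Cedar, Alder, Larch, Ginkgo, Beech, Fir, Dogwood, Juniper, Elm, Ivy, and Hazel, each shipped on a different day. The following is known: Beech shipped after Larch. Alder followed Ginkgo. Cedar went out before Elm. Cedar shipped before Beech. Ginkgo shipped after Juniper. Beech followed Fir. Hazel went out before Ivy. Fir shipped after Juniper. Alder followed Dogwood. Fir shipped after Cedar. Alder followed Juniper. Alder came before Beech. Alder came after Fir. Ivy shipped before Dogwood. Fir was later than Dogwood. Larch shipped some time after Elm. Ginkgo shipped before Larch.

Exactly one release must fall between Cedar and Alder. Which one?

Tracing the constraints gives Cedar → Fir → Alder, so Fir sits after Cedar and before Alder.
No other release is forced both after Cedar and before Alder.

Fir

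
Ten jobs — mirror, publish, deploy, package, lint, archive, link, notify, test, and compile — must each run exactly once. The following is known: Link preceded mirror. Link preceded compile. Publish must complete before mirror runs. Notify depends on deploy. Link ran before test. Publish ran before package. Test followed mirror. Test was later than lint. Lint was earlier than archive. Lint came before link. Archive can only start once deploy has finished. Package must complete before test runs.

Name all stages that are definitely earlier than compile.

Directly stated before compile: link.
Lint reaches compile via lint → link → compile.
No chain forces publish (or any of the others) ahead of compile.

link, lint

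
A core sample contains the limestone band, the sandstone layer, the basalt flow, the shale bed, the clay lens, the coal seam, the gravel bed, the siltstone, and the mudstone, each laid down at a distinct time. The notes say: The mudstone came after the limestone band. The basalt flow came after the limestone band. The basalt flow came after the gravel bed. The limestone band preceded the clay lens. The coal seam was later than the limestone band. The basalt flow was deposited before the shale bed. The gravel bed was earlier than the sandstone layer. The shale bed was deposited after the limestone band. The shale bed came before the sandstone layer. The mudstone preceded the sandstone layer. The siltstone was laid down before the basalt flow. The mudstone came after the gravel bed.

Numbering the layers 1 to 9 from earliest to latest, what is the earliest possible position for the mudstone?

The gravel bed and the limestone band must both come before the mudstone — 2 forced predecessors.
Nothing else is forced ahead of the mudstone, so its earliest slot is position 2 + 1 = 3.

3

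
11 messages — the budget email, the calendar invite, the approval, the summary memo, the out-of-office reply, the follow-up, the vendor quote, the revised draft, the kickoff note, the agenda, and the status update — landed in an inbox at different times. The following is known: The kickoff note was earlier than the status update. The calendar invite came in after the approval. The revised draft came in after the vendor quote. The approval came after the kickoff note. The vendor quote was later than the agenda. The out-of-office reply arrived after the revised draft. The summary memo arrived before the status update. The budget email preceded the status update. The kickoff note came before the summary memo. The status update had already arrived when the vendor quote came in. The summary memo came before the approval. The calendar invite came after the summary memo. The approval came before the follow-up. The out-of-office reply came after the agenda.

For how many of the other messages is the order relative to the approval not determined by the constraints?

Forced before the approval: the kickoff note and the summary memo; forced after the approval: the calendar invite and the follow-up.
That leaves the agenda, the budget email, the out-of-office reply, the revised draft, the status update, and the vendor quote with no forced order relative to the approval — 6.

6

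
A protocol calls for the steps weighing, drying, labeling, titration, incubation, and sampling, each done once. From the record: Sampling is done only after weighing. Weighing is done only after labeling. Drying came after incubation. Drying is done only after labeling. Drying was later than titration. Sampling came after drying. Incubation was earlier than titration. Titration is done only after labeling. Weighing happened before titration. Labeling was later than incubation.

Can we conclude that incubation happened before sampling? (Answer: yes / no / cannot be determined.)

Chain the constraints: incubation → drying → sampling. Each link is directly stated, so incubation comes before sampling.

yes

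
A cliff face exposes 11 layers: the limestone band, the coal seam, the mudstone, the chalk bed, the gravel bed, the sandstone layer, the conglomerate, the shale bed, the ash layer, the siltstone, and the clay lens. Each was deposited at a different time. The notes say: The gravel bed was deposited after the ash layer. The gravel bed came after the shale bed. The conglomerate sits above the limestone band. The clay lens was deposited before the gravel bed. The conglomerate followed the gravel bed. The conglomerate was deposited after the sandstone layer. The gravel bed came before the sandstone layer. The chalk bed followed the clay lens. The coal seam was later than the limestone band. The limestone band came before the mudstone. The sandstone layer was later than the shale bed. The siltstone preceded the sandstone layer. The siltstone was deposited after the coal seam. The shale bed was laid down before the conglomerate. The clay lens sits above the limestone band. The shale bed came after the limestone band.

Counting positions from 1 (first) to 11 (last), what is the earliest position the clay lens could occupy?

2

The limestone band must come before the clay lens — 1 forced predecessor.
Nothing else is forced ahead of the clay lens, so its earliest slot is position 1 + 1 = 2.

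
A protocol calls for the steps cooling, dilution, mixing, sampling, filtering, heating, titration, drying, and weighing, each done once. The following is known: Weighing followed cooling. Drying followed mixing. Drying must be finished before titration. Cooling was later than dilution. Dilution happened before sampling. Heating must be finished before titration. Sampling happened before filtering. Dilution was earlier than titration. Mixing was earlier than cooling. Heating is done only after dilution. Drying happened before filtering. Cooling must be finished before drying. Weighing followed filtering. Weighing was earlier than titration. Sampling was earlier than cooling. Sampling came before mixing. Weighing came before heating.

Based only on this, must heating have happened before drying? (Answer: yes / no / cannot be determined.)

Tracing the constraints gives drying → filtering → weighing → heating, so drying must come before heating.
That means heating cannot be before drying.

no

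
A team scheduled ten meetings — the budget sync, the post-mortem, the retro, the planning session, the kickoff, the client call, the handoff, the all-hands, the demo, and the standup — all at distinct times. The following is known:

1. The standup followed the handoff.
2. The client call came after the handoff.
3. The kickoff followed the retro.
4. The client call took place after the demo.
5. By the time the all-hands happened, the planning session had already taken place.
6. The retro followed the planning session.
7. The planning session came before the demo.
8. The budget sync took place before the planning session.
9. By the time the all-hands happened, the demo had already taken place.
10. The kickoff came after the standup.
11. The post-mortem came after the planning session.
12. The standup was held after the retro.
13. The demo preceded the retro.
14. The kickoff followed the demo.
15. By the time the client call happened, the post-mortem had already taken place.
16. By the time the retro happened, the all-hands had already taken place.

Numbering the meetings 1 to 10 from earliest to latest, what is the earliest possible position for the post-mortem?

The budget sync and the planning session must both come before the post-mortem — 2 forced predecessors.
Nothing else is forced ahead of the post-mortem, so its earliest slot is position 2 + 1 = 3.

3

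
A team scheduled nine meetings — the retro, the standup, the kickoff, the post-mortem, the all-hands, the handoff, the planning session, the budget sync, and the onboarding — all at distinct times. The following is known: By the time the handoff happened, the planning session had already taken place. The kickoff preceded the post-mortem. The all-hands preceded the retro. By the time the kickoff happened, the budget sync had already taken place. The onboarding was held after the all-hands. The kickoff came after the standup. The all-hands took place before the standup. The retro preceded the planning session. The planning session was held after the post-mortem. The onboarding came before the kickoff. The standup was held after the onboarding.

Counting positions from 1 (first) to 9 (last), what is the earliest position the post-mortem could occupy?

6

The all-hands, the budget sync, the kickoff, the onboarding, and the standup must all come before the post-mortem — 5 forced predecessors.
Nothing else is forced ahead of the post-mortem, so its earliest slot is position 5 + 1 = 6.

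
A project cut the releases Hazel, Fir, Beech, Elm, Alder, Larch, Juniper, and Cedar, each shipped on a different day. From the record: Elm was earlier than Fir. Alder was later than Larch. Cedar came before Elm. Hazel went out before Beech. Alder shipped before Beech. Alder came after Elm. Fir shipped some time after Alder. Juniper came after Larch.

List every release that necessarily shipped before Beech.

Directly stated before Beech: Alder and Hazel.
Cedar reaches Beech via Cedar → Elm → Alder → Beech.
Elm reaches Beech via Elm → Alder → Beech.
Larch reaches Beech via Larch → Alder → Beech.
No chain forces Fir (or any of the others) ahead of Beech.

Alder, Cedar, Elm, Hazel, Larch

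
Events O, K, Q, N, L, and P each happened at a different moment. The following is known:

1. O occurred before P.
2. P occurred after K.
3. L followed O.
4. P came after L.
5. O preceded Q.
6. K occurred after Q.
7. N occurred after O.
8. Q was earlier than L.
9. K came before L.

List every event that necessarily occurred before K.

O, Q

Directly stated before K: Q.
O reaches K via O → Q → K.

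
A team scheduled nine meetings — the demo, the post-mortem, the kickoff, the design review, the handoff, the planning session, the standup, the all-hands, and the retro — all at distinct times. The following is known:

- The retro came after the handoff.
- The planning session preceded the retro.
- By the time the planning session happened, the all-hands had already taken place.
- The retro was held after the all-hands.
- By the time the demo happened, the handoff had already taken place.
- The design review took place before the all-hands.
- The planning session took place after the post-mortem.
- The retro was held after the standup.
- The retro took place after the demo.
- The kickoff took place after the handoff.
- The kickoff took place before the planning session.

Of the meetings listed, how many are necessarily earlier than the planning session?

5

Directly stated before the planning session: the all-hands, the kickoff, and the post-mortem.
The design review reaches the planning session via the design review → the all-hands → the planning session.
The handoff reaches the planning session via the handoff → the kickoff → the planning session.
That's the all-hands, the design review, the handoff, the kickoff, and the post-mortem — 5 in all.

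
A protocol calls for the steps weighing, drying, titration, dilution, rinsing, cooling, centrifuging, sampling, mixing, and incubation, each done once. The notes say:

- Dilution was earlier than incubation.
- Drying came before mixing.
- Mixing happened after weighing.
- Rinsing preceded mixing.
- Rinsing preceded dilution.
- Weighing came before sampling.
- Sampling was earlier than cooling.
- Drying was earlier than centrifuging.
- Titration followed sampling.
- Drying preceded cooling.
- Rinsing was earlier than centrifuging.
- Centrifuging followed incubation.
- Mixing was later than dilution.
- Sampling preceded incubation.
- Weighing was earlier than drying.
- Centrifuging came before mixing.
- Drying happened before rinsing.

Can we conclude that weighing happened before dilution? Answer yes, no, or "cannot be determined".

Chain the constraints: weighing → drying → rinsing → dilution. Each link is directly stated, so weighing comes before dilution.

yes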